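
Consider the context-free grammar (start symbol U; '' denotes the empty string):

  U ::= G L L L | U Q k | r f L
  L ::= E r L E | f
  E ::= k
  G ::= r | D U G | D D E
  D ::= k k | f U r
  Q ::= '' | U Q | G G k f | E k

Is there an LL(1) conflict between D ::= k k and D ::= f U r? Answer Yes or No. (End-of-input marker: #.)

FIRST(k k) = { k } and FIRST(f U r) = { f }.
The FIRST sets are disjoint and neither alternative is nullable — no conflict.

No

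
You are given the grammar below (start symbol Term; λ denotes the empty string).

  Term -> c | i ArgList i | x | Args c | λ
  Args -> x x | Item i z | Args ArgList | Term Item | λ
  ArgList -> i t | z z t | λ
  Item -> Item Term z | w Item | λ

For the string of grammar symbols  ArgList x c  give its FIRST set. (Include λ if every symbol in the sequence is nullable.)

{ i, x, z }

Add FIRST(ArgList)\{λ} = { i, z }; ArgList is nullable, continue.
x is a terminal; add {x} and stop.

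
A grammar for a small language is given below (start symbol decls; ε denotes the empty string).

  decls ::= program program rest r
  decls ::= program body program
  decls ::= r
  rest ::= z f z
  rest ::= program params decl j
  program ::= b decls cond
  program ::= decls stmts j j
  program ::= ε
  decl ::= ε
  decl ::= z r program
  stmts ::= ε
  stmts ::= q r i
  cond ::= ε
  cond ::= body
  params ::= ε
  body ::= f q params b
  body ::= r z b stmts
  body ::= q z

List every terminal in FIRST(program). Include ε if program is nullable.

program ::= b decls cond contributes {b}.
From program ::= decls stmts j j: add FIRST(decls) = { b, f, j, q, r, z }.
program ::= ε contributes ε.
Union: FIRST(program) = { b, f, j, q, r, z, ε }.

{ b, f, j, q, r, z, ε }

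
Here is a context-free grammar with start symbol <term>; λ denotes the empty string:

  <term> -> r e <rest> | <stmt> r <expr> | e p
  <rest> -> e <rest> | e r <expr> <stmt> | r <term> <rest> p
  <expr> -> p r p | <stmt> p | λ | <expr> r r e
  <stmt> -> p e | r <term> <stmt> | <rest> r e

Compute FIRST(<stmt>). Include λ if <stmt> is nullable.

{ e, p, r }

<stmt> -> p e contributes {p}.
<stmt> -> r <term> <stmt> contributes {r}.
From <stmt> -> <rest> r e: add FIRST(<rest>) = { e, r }.
Union: FIRST(<stmt>) = { e, p, r }.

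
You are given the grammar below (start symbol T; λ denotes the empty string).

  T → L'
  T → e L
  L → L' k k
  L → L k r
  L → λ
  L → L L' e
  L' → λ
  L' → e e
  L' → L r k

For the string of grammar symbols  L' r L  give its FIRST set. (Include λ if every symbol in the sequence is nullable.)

Add FIRST(L')\{λ} = { e, k, r }; L' is nullable, continue.
r is a terminal; add {r} and stop.

{ e, k, r }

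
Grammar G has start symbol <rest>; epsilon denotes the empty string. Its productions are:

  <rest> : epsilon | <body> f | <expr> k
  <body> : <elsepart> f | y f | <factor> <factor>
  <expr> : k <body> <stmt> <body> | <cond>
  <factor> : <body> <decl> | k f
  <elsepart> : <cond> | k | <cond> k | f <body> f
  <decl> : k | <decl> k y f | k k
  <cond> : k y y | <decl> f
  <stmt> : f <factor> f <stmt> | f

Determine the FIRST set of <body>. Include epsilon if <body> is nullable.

From <body> : <elsepart> f: add FIRST(<elsepart>) = { f, k }.
<body> : y f contributes {y}.
From <body> : <factor> <factor>: add FIRST(<factor>) = { f, k, y }.
Union: FIRST(<body>) = { f, k, y }.

{ f, k, y }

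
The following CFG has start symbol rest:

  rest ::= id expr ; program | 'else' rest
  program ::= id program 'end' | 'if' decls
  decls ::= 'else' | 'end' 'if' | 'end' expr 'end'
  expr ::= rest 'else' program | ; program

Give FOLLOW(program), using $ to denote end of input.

{ $, 'else', 'end', ; }

In rest ::= id expr ; program: program is at the end, add FOLLOW(rest) = { $, 'else' }.
In program ::= id program 'end': add FIRST('end') = { 'end' }.
In expr ::= rest 'else' program: program is at the end, add FOLLOW(expr) = { 'end', ; }.
In expr ::= ; program: program is at the end, add FOLLOW(expr) = { 'end', ; }.
Union: FOLLOW(program) = { $, 'else', 'end', ; }.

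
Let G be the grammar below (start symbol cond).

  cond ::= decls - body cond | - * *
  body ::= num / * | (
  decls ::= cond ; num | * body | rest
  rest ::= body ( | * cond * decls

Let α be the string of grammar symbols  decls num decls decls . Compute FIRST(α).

Add FIRST(decls) = { (, *, -, num }; decls is not nullable, stop.

{ (, *, -, num }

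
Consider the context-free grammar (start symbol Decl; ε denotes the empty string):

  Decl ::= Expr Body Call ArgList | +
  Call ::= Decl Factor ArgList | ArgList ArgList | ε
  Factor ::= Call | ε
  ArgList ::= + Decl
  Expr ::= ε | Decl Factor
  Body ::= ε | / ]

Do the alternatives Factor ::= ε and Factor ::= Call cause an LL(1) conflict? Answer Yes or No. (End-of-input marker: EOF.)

FIRST(ε) = { ε } and FIRST(Call) = { +, /, ε }.
Both alternatives are nullable, violating the LL(1) condition.

Yes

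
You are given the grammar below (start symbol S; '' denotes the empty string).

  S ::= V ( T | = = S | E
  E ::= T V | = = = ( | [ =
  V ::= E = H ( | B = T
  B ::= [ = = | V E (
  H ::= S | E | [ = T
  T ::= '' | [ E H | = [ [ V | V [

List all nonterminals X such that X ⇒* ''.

{ T }

Directly nullable (have an ''-production): T.
No other nonterminal has a production whose RHS symbols are all nullable.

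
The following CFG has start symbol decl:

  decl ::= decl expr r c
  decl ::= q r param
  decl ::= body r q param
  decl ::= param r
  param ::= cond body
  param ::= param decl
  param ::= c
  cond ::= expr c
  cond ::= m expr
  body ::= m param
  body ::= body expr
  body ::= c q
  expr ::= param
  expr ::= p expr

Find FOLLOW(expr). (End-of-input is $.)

{ $, c, m, p, q, r }

In decl ::= decl expr r c: add FIRST(r c) = { r }.
In cond ::= expr c: add FIRST(c) = { c }.
In cond ::= m expr: expr is at the end, add FOLLOW(cond) = { c, m }.
In body ::= body expr: expr is at the end, add FOLLOW(body) = { $, c, m, p, q, r }.
In expr ::= p expr: expr is at the end, add FOLLOW(expr) = { $, c, m, p, q, r }.
Union: FOLLOW(expr) = { $, c, m, p, q, r }.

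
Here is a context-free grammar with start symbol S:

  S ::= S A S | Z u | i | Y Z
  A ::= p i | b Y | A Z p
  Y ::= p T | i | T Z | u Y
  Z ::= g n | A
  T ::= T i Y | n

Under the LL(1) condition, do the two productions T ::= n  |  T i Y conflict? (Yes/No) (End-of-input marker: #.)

FIRST(n) = { n } and FIRST(T i Y) = { n }.
Both contain n, so the two alternatives are not disjoint — LL(1) conflict.

Yes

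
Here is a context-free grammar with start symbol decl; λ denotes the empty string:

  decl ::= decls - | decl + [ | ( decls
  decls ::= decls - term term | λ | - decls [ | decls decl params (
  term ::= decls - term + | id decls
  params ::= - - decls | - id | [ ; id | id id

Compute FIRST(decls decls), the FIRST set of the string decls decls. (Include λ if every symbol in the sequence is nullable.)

Add FIRST(decls)\{λ} = { (, - }; decls is nullable, continue.
Add FIRST(decls)\{λ} = { (, - }; decls is nullable, continue.
Every symbol is nullable, so include λ.

{ (, -, λ }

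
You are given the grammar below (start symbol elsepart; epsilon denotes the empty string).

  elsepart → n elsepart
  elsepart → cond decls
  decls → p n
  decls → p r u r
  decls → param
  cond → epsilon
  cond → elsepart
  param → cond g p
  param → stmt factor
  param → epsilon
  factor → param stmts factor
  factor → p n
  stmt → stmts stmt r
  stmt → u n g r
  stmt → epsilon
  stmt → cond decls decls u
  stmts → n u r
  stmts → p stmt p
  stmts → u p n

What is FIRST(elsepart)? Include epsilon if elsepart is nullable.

{ g, n, p, u, epsilon }

elsepart → n elsepart contributes {n}.
From elsepart → cond decls: cond, decls nullable, take FIRST(cond) ∪ FIRST(decls) = { g, n, p, u }; also epsilon since the whole RHS is nullable.
Union: FIRST(elsepart) = { g, n, p, u, epsilon }.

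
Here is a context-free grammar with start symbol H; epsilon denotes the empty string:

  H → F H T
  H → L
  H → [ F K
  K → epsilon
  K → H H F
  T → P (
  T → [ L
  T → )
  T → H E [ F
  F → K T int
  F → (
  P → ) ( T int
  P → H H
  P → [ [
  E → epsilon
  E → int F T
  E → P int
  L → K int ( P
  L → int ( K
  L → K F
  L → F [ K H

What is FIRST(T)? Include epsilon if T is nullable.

From T → P (: add FIRST(P) = { (, ), [, int }.
T → [ L contributes {[}.
T → ) contributes {)}.
From T → H E [ F: add FIRST(H) = { (, ), [, int }.
Union: FIRST(T) = { (, ), [, int }.

{ (, ), [, int }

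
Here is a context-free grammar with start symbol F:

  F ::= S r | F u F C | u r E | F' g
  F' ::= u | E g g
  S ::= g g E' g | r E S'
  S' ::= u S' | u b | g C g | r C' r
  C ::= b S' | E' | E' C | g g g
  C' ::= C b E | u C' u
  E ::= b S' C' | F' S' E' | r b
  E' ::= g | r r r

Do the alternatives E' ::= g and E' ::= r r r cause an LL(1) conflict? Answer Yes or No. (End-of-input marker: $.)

FIRST(g) = { g } and FIRST(r r r) = { r }.
The FIRST sets are disjoint and neither alternative is nullable — no conflict.

No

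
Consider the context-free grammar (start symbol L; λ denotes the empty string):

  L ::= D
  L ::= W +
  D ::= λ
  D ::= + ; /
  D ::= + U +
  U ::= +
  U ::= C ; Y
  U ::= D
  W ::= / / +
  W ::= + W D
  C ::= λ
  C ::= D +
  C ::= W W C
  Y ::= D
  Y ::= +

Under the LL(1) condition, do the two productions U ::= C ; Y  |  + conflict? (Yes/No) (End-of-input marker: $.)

Yes

FIRST(C ; Y) = { +, /, ; } and FIRST(+) = { + }.
Both contain +, so the two alternatives are not disjoint — LL(1) conflict.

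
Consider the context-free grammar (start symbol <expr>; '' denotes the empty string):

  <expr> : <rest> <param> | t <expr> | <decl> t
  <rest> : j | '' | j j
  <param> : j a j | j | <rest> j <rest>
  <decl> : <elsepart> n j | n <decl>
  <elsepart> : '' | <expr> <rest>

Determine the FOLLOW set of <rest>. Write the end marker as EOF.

In <expr> : <rest> <param>: add FIRST(<param>) = { j }.
In <param> : <rest> j <rest>: add FIRST(j <rest>) = { j }.
In <param> : <rest> j <rest>: <rest> is at the end, add FOLLOW(<param>) = { EOF, j, n }.
In <elsepart> : <expr> <rest>: <rest> is at the end, add FOLLOW(<elsepart>) = { n }.
Union: FOLLOW(<rest>) = { EOF, j, n }.

{ EOF, j, n }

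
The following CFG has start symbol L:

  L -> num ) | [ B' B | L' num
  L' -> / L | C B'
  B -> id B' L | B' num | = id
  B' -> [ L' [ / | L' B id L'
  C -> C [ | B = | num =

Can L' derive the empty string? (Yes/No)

No nonterminal in this grammar is nullable.
No production of L' has an RHS whose symbols are all nullable, so L' is not nullable.

No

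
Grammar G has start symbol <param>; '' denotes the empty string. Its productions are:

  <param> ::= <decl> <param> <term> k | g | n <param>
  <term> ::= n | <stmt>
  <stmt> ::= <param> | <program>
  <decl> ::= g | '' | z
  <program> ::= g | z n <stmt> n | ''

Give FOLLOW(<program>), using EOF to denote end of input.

{ k, n }

In <stmt> ::= <program>: <program> is at the end, add FOLLOW(<stmt>) = { k, n }.
Union: FOLLOW(<program>) = { k, n }.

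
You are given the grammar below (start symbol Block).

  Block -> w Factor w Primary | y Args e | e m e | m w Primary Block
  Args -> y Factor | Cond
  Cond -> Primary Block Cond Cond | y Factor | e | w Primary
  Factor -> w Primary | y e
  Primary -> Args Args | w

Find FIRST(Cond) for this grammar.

From Cond -> Primary Block Cond Cond: add FIRST(Primary) = { e, w, y }.
Cond -> y Factor contributes {y}.
Cond -> e contributes {e}.
Cond -> w Primary contributes {w}.
Union: FIRST(Cond) = { e, w, y }.

{ e, w, y }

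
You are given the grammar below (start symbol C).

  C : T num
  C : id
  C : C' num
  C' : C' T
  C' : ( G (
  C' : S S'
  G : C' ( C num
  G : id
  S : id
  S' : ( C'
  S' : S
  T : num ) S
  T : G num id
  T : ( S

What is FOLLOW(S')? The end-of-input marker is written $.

{ (, id, num }

In C' : S S': S' is at the end, add FOLLOW(C') = { (, id, num }.
Union: FOLLOW(S') = { (, id, num }.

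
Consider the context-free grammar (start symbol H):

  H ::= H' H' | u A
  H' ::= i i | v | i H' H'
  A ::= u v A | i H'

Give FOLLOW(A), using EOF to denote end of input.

In H ::= u A: A is at the end, add FOLLOW(H) = { EOF }.
In A ::= u v A: A is at the end, add FOLLOW(A) = { EOF }.
Union: FOLLOW(A) = { EOF }.

{ EOF }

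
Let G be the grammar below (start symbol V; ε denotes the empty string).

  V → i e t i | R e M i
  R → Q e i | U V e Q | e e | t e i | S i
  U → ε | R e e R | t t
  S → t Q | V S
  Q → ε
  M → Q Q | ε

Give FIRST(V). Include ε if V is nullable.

{ e, i, t }

V → i e t i contributes {i}.
From V → R e M i: add FIRST(R) = { e, i, t }.
Union: FIRST(V) = { e, i, t }.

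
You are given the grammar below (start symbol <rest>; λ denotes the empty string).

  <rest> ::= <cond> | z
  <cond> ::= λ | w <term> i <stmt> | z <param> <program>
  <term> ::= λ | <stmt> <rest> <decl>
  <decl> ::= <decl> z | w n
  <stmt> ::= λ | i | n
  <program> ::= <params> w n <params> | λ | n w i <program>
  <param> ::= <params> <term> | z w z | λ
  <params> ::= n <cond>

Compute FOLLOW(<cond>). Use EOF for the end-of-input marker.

In <rest> ::= <cond>: <cond> is at the end, add FOLLOW(<rest>) = { EOF, w }.
In <params> ::= n <cond>: <cond> is at the end, add FOLLOW(<params>) = { EOF, i, n, w, z }.
Union: FOLLOW(<cond>) = { EOF, i, n, w, z }.

{ EOF, i, n, w, z }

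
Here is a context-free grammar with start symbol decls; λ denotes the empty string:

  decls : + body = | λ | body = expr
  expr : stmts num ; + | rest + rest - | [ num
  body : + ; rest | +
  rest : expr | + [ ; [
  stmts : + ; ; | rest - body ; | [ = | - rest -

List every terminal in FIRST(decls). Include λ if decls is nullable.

decls : + body = contributes {+}.
decls : λ contributes λ.
From decls : body = expr: add FIRST(body) = { + }.
Union: FIRST(decls) = { +, λ }.

{ +, λ }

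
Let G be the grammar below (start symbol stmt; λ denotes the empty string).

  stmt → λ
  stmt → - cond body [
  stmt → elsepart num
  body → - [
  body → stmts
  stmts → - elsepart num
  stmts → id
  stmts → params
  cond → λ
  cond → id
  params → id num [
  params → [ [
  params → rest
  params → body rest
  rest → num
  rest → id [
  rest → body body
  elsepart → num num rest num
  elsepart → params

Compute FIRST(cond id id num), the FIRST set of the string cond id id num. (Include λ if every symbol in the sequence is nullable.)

{ id }

Add FIRST(cond)\{λ} = { id }; cond is nullable, continue.
id is a terminal; add {id} and stop.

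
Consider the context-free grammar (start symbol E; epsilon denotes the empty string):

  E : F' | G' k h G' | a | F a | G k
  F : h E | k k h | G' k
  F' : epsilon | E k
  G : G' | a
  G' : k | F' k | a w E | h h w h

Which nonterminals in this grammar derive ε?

Directly nullable (have an epsilon-production): F'.
E : F' with every symbol nullable, so E is nullable.
No other nonterminal has a production whose RHS symbols are all nullable.

{ E, F' }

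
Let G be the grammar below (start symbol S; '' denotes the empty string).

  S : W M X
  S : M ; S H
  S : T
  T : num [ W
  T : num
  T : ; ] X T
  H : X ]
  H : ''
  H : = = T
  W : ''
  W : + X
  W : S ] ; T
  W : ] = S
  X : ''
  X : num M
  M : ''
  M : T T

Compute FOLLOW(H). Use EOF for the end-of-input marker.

In S : M ; S H: H is at the end, add FOLLOW(S) = { EOF, ;, =, ], num }.
Union: FOLLOW(H) = { EOF, ;, =, ], num }.

{ EOF, ;, =, ], num }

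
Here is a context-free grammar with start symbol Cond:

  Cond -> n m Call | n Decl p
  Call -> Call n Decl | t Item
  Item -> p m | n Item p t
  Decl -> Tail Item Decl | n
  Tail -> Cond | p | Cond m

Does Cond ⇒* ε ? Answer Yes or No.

No nonterminal in this grammar is nullable.
No production of Cond has an RHS whose symbols are all nullable, so Cond is not nullable.

No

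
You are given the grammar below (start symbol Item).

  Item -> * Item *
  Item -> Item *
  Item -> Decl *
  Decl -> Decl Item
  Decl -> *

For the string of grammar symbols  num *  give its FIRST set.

num is a terminal; add {num} and stop.

{ num }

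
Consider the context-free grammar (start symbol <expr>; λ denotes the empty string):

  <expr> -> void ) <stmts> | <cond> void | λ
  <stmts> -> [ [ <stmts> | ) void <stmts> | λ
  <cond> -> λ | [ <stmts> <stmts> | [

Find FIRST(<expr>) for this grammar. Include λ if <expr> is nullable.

{ [, void, λ }

<expr> -> void ) <stmts> contributes {void}.
From <expr> -> <cond> void: <cond> nullable, take FIRST(<cond>) ∪ {void} = { [, void }.
<expr> -> λ contributes λ.
Union: FIRST(<expr>) = { [, void, λ }.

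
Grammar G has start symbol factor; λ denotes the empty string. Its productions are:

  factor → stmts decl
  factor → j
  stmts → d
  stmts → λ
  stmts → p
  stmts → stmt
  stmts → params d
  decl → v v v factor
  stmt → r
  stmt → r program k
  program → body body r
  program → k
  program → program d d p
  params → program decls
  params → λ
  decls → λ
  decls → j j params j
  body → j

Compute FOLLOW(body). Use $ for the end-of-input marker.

In program → body body r: add FIRST(body r) = { j }.
In program → body body r: add FIRST(r) = { r }.
Union: FOLLOW(body) = { j, r }.

{ j, r }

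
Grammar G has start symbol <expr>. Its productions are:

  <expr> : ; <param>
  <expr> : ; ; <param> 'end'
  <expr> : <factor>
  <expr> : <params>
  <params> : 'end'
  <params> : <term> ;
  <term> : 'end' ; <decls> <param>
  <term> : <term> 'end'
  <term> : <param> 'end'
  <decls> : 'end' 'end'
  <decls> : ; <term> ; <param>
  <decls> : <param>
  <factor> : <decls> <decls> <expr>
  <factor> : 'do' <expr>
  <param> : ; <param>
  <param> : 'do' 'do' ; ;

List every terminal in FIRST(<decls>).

<decls> : 'end' 'end' contributes {'end'}.
<decls> : ; <term> ; <param> contributes {;}.
From <decls> : <param>: add FIRST(<param>) = { 'do', ; }.
Union: FIRST(<decls>) = { 'do', 'end', ; }.

{ 'do', 'end', ; }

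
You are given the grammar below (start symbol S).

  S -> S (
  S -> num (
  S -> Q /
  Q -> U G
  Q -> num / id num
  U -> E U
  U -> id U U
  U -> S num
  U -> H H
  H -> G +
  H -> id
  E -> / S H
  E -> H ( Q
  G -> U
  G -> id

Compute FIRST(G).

From G -> U: add FIRST(U) = { /, id, num }.
G -> id contributes {id}.
Union: FIRST(G) = { /, id, num }.

{ /, id, num }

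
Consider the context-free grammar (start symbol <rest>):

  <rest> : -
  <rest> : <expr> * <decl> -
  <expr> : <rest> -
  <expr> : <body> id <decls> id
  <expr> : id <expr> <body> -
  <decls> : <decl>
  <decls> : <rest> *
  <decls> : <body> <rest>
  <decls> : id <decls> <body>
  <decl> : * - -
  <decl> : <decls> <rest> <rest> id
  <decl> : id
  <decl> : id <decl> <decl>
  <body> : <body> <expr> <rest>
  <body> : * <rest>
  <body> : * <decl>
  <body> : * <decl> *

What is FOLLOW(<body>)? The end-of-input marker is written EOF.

{ *, -, id }

In <expr> : <body> id <decls> id: add FIRST(id <decls> id) = { id }.
In <expr> : id <expr> <body> -: add FIRST(-) = { - }.
In <decls> : <body> <rest>: add FIRST(<rest>) = { *, -, id }.
In <decls> : id <decls> <body>: <body> is at the end, add FOLLOW(<decls>) = { *, -, id }.
In <body> : <body> <expr> <rest>: add FIRST(<expr> <rest>) = { *, -, id }.
Union: FOLLOW(<body>) = { *, -, id }.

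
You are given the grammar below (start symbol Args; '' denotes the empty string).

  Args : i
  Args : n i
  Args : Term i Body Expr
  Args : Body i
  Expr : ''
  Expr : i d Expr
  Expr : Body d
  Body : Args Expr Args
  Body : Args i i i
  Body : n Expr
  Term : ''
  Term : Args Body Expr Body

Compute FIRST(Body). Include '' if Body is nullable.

From Body : Args Expr Args: add FIRST(Args) = { i, n }.
From Body : Args i i i: add FIRST(Args) = { i, n }.
Body : n Expr contributes {n}.
Union: FIRST(Body) = { i, n }.

{ i, n }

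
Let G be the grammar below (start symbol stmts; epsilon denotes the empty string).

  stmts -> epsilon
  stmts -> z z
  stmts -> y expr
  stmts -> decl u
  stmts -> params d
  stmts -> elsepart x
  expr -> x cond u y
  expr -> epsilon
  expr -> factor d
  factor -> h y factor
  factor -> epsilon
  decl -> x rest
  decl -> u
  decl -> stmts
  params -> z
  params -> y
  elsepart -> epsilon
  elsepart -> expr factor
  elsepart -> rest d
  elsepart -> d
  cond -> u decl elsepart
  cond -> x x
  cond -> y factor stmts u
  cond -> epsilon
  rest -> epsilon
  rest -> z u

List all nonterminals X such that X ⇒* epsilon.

Directly nullable (have an epsilon-production): stmts, expr, factor, elsepart, cond, rest.
decl -> stmts with every symbol nullable, so decl is nullable.
No other nonterminal has a production whose RHS symbols are all nullable.

{ cond, decl, elsepart, expr, factor, rest, stmts }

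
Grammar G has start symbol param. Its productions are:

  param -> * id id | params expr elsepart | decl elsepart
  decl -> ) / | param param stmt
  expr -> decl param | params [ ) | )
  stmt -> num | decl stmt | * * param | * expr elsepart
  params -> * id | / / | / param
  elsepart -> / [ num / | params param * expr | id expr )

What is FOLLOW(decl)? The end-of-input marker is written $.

{ ), *, /, id, num }

In param -> decl elsepart: add FIRST(elsepart) = { *, /, id }.
In expr -> decl param: add FIRST(param) = { ), *, / }.
In stmt -> decl stmt: add FIRST(stmt) = { ), *, /, num }.
Union: FOLLOW(decl) = { ), *, /, id, num }.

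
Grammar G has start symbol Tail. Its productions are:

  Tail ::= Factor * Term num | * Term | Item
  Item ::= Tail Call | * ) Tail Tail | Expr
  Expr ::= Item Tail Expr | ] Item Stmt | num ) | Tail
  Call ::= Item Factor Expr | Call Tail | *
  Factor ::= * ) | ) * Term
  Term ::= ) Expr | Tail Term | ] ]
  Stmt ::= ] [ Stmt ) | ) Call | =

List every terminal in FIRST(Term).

Term ::= ) Expr contributes {)}.
From Term ::= Tail Term: add FIRST(Tail) = { ), *, ], num }.
Term ::= ] ] contributes {]}.
Union: FIRST(Term) = { ), *, ], num }.

{ ), *, ], num }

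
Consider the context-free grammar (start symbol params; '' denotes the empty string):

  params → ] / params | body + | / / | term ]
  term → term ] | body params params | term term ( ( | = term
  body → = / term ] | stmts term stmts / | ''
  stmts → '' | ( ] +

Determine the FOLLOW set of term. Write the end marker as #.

{ (, +, /, =, ] }

In params → term ]: add FIRST(]) = { ] }.
In term → term ]: add FIRST(]) = { ] }.
In term → term term ( (: add FIRST(term ( () = { (, +, /, =, ] }.
In term → term term ( (: add FIRST(( () = { ( }.
In term → = term: term is at the end, add FOLLOW(term) = { (, +, /, =, ] }.
In body → = / term ]: add FIRST(]) = { ] }.
In body → stmts term stmts /: add FIRST(stmts /) = { (, / }.
Union: FOLLOW(term) = { (, +, /, =, ] }.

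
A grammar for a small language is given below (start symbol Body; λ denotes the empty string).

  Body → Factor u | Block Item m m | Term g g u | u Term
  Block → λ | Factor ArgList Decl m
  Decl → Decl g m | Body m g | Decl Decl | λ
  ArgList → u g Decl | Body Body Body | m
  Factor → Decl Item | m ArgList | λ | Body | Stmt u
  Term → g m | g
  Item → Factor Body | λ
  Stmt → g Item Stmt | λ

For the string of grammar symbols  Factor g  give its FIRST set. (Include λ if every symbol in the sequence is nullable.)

{ g, m, u }

Add FIRST(Factor)\{λ} = { g, m, u }; Factor is nullable, continue.
g is a terminal; add {g} and stop.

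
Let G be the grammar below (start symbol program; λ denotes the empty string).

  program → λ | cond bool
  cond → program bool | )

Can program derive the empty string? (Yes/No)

program has an λ-production, so program ⇒ λ.

Yes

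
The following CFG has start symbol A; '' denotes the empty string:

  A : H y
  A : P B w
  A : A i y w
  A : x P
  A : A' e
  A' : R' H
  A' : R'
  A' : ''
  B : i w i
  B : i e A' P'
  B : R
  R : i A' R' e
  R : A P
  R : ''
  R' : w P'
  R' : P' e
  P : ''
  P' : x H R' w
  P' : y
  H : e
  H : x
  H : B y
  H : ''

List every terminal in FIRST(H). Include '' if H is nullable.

{ e, i, w, x, y, '' }

H : e contributes {e}.
H : x contributes {x}.
From H : B y: B nullable, take FIRST(B) ∪ {y} = { e, i, w, x, y }.
H : '' contributes ''.
Union: FIRST(H) = { e, i, w, x, y, '' }.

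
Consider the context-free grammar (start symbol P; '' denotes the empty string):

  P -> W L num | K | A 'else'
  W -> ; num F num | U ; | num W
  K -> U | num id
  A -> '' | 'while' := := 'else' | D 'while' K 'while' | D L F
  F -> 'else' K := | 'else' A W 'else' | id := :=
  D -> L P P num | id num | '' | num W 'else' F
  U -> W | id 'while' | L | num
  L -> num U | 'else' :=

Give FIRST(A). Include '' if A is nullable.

A -> '' contributes ''.
A -> 'while' := := 'else' contributes {'while'}.
From A -> D 'while' K 'while': D nullable, take FIRST(D) ∪ {'while'} = { 'else', 'while', id, num }.
From A -> D L F: D nullable, take FIRST(D) ∪ FIRST(L) = { 'else', id, num }.
Union: FIRST(A) = { 'else', 'while', id, num, '' }.

{ 'else', 'while', id, num, '' }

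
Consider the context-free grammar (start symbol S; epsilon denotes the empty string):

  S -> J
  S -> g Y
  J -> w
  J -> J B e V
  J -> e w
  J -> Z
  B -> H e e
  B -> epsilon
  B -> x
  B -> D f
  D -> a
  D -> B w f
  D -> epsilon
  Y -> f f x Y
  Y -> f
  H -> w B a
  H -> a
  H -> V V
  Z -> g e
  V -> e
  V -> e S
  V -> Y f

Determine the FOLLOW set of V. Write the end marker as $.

{ $, a, e, f, w, x }

In J -> J B e V: V is at the end, add FOLLOW(J) = { $, a, e, f, w, x }.
In H -> V V: add FIRST(V) = { e, f }.
In H -> V V: V is at the end, add FOLLOW(H) = { e }.
Union: FOLLOW(V) = { $, a, e, f, w, x }.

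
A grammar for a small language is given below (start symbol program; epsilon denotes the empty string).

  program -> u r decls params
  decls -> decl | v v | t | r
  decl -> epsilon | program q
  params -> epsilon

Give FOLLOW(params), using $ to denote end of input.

{ $, q }

In program -> u r decls params: params is at the end, add FOLLOW(program) = { $, q }.
Union: FOLLOW(params) = { $, q }.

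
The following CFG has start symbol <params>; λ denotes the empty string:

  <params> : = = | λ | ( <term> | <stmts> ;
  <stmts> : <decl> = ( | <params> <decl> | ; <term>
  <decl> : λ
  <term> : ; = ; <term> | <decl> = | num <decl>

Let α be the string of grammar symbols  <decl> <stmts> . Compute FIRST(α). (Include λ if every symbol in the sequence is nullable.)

{ (, ;, =, λ }

Add FIRST(<decl>)\{λ} = {  }; <decl> is nullable, continue.
Add FIRST(<stmts>)\{λ} = { (, ;, = }; <stmts> is nullable, continue.
Every symbol is nullable, so include λ.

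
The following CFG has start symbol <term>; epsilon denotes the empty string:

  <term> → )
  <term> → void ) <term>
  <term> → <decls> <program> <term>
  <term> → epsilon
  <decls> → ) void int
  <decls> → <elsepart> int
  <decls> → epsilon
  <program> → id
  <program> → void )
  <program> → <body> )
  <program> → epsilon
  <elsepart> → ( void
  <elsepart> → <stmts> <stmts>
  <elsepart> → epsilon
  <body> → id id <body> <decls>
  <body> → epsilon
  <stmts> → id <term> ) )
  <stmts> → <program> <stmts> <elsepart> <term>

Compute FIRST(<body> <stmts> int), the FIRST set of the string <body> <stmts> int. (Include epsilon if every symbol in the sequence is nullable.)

{ ), id, void }

Add FIRST(<body>)\{epsilon} = { id }; <body> is nullable, continue.
Add FIRST(<stmts>) = { ), id, void }; <stmts> is not nullable, stop.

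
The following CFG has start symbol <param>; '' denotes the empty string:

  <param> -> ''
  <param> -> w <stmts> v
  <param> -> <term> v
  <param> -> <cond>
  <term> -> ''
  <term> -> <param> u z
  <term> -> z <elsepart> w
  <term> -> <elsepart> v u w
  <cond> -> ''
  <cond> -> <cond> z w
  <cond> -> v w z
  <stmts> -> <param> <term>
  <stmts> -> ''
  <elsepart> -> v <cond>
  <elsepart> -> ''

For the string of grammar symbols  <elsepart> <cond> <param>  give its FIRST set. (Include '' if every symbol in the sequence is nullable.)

{ u, v, w, z, '' }

Add FIRST(<elsepart>)\{''} = { v }; <elsepart> is nullable, continue.
Add FIRST(<cond>)\{''} = { v, z }; <cond> is nullable, continue.
Add FIRST(<param>)\{''} = { u, v, w, z }; <param> is nullable, continue.
Every symbol is nullable, so include ''.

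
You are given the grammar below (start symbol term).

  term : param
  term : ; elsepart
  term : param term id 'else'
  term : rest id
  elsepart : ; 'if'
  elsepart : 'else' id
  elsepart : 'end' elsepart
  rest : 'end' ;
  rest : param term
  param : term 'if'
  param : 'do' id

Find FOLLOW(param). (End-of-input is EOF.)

In term : param: param is at the end, add FOLLOW(term) = { EOF, 'if', id }.
In term : param term id 'else': add FIRST(term id 'else') = { 'do', 'end', ; }.
In rest : param term: add FIRST(term) = { 'do', 'end', ; }.
Union: FOLLOW(param) = { EOF, 'do', 'end', 'if', ;, id }.

{ EOF, 'do', 'end', 'if', ;, id }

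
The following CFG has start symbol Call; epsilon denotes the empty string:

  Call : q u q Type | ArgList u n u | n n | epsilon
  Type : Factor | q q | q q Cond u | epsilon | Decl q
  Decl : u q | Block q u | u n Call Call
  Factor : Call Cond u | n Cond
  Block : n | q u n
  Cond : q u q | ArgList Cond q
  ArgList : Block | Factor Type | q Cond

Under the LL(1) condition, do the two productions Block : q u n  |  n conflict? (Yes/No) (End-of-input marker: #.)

No

FIRST(q u n) = { q } and FIRST(n) = { n }.
The FIRST sets are disjoint and neither alternative is nullable — no conflict.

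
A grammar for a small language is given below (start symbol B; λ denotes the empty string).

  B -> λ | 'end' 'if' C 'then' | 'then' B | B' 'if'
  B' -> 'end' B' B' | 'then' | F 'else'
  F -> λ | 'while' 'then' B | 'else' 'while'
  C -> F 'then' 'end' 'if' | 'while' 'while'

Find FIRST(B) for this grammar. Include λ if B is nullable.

{ 'else', 'end', 'then', 'while', λ }

B -> λ contributes λ.
B -> 'end' 'if' C 'then' contributes {'end'}.
B -> 'then' B contributes {'then'}.
From B -> B' 'if': add FIRST(B') = { 'else', 'end', 'then', 'while' }.
Union: FIRST(B) = { 'else', 'end', 'then', 'while', λ }.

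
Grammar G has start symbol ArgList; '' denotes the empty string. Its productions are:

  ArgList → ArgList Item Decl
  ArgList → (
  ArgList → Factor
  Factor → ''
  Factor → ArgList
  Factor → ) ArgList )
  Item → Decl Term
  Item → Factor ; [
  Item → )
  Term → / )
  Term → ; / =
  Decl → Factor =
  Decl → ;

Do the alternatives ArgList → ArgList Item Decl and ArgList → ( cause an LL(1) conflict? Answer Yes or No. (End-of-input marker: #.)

FIRST(ArgList Item Decl) = { (, ), ;, = } and FIRST(() = { ( }.
Both contain (, so the two alternatives are not disjoint — LL(1) conflict.

Yes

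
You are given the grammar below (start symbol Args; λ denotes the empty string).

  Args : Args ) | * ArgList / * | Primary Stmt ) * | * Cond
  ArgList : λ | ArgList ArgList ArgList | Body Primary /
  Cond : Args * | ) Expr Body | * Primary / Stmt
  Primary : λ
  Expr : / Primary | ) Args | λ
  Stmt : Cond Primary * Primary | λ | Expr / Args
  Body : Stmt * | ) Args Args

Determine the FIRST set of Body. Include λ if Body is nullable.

{ ), *, / }

From Body : Stmt *: Stmt nullable, take FIRST(Stmt) ∪ {*} = { ), *, / }.
Body : ) Args Args contributes {)}.
Union: FIRST(Body) = { ), *, / }.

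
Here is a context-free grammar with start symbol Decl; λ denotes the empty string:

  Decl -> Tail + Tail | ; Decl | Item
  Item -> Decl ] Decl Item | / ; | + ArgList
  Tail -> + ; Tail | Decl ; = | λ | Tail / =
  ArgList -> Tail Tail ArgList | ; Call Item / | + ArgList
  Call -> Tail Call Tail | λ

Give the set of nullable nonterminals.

{ Call, Tail }

Directly nullable (have an λ-production): Tail, Call.
No other nonterminal has a production whose RHS symbols are all nullable.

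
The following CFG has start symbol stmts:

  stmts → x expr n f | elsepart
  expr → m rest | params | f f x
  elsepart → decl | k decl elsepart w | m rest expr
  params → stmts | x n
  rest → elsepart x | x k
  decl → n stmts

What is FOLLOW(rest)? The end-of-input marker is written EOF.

In expr → m rest: rest is at the end, add FOLLOW(expr) = { EOF, k, m, n, w, x }.
In elsepart → m rest expr: add FIRST(expr) = { f, k, m, n, x }.
Union: FOLLOW(rest) = { EOF, f, k, m, n, w, x }.

{ EOF, f, k, m, n, w, x }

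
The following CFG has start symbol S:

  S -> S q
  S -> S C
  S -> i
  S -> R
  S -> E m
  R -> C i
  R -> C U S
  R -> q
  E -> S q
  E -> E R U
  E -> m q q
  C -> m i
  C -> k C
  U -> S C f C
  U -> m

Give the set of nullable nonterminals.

{ } (none)

No nonterminal has an empty production or an RHS whose symbols are all nullable.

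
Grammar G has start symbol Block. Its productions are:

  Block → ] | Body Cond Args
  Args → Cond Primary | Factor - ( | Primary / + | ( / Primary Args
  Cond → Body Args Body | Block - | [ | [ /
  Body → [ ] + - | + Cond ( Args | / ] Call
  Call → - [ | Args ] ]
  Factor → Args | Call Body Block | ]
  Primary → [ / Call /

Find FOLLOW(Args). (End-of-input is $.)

In Block → Body Cond Args: Args is at the end, add FOLLOW(Block) = { $, - }.
In Args → ( / Primary Args: Args is at the end, add FOLLOW(Args) = { $, (, +, -, /, [, ] }.
In Cond → Body Args Body: add FIRST(Body) = { +, /, [ }.
In Body → + Cond ( Args: Args is at the end, add FOLLOW(Body) = { (, +, -, /, [, ] }.
In Call → Args ] ]: add FIRST(] ]) = { ] }.
In Factor → Args: Args is at the end, add FOLLOW(Factor) = { - }.
Union: FOLLOW(Args) = { $, (, +, -, /, [, ] }.

{ $, (, +, -, /, [, ] }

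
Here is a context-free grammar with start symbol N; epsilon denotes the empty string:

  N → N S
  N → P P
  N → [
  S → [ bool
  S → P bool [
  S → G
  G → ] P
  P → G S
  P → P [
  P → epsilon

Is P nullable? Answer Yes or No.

P has an epsilon-production, so P ⇒ epsilon.

Yes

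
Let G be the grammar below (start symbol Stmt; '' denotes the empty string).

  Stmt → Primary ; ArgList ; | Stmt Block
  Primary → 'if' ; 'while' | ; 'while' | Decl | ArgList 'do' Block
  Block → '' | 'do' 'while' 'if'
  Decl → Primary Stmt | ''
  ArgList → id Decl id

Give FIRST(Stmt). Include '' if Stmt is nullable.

{ 'if', ;, id }

From Stmt → Primary ; ArgList ;: Primary nullable, take FIRST(Primary) ∪ {;} = { 'if', ;, id }.
From Stmt → Stmt Block: add FIRST(Stmt) = { 'if', ;, id }.
Union: FIRST(Stmt) = { 'if', ;, id }.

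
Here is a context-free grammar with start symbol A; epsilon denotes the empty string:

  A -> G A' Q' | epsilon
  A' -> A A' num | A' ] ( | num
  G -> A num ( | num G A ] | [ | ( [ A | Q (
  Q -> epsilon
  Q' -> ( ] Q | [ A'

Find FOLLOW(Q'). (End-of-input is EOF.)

{ EOF, (, [, ], num }

In A -> G A' Q': Q' is at the end, add FOLLOW(A) = { EOF, (, [, ], num }.
Union: FOLLOW(Q') = { EOF, (, [, ], num }.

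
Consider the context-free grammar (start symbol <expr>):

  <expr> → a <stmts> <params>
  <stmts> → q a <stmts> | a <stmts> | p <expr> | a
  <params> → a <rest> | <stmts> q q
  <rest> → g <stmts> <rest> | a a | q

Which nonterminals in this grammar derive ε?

{ } (none)

No nonterminal has an empty production or an RHS whose symbols are all nullable.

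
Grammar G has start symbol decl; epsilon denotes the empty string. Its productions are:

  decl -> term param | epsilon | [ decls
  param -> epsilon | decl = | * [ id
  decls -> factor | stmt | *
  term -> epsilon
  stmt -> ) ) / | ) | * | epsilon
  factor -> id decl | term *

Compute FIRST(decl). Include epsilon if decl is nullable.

From decl -> term param: term, param nullable, take FIRST(term) ∪ FIRST(param) = { *, =, [ }; also epsilon since the whole RHS is nullable.
decl -> epsilon contributes epsilon.
decl -> [ decls contributes {[}.
Union: FIRST(decl) = { *, =, [, epsilon }.

{ *, =, [, epsilon }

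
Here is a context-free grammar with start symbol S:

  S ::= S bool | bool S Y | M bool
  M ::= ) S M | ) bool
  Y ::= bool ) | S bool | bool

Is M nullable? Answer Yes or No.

No

No nonterminal in this grammar is nullable.
No production of M has an RHS whose symbols are all nullable, so M is not nullable.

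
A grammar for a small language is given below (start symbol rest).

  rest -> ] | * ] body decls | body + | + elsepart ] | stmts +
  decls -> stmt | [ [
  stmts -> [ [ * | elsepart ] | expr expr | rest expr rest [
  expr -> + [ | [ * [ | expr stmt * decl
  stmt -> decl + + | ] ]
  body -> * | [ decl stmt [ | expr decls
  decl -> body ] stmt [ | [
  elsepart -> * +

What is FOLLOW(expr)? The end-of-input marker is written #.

{ *, +, [, ] }

In stmts -> expr expr: add FIRST(expr) = { +, [ }.
In stmts -> expr expr: expr is at the end, add FOLLOW(stmts) = { + }.
In stmts -> rest expr rest [: add FIRST(rest [) = { *, +, [, ] }.
In expr -> expr stmt * decl: add FIRST(stmt * decl) = { *, +, [, ] }.
In body -> expr decls: add FIRST(decls) = { *, +, [, ] }.
Union: FOLLOW(expr) = { *, +, [, ] }.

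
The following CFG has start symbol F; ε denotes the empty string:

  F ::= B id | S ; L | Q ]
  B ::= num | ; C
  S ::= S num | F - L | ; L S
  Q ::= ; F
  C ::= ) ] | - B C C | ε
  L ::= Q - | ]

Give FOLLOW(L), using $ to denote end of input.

In F ::= S ; L: L is at the end, add FOLLOW(F) = { $, -, ] }.
In S ::= F - L: L is at the end, add FOLLOW(S) = { ;, num }.
In S ::= ; L S: add FIRST(S) = { ;, num }.
Union: FOLLOW(L) = { $, -, ;, ], num }.

{ $, -, ;, ], num }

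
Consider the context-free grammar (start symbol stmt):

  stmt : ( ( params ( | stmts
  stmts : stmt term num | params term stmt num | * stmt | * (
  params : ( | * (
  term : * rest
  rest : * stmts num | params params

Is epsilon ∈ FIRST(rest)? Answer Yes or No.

No nonterminal in this grammar is nullable.
No production of rest has an RHS whose symbols are all nullable, so rest is not nullable.

No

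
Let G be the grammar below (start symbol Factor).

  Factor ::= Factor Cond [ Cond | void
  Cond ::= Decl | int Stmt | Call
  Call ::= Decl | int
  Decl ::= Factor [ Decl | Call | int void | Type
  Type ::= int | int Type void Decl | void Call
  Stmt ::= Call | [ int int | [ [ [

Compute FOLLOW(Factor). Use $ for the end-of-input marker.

Factor is the start symbol, so $ ∈ FOLLOW(Factor).
In Factor ::= Factor Cond [ Cond: add FIRST(Cond [ Cond) = { int, void }.
In Decl ::= Factor [ Decl: add FIRST([ Decl) = { [ }.
Union: FOLLOW(Factor) = { $, [, int, void }.

{ $, [, int, void }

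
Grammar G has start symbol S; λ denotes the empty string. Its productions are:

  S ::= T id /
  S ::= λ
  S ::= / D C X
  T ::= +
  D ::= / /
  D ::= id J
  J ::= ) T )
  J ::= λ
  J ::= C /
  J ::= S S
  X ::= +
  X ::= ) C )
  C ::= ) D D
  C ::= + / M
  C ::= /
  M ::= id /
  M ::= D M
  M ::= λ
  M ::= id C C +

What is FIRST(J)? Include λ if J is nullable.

J ::= ) T ) contributes {)}.
J ::= λ contributes λ.
From J ::= C /: add FIRST(C) = { ), +, / }.
From J ::= S S: S, S nullable, take FIRST(S) ∪ FIRST(S) = { +, / }; also λ since the whole RHS is nullable.
Union: FIRST(J) = { ), +, /, λ }.

{ ), +, /, λ }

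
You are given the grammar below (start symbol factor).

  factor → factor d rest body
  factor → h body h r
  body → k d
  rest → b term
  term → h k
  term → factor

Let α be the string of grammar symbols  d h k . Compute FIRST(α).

d is a terminal; add {d} and stop.

{ d }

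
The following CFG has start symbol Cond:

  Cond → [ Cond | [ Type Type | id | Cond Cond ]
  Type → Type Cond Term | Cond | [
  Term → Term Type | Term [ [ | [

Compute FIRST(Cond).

Cond → [ Cond contributes {[}.
Cond → [ Type Type contributes {[}.
Cond → id contributes {id}.
From Cond → Cond Cond ]: add FIRST(Cond) = { [, id }.
Union: FIRST(Cond) = { [, id }.

{ [, id }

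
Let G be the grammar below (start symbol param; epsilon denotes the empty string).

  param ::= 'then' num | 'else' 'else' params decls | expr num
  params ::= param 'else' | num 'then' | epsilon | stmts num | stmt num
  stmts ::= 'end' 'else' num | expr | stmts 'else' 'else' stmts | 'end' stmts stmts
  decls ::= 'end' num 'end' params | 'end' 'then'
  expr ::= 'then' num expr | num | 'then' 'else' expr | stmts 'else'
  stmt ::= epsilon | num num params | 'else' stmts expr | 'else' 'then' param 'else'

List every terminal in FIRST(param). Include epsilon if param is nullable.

param ::= 'then' num contributes {'then'}.
param ::= 'else' 'else' params decls contributes {'else'}.
From param ::= expr num: add FIRST(expr) = { 'end', 'then', num }.
Union: FIRST(param) = { 'else', 'end', 'then', num }.

{ 'else', 'end', 'then', num }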